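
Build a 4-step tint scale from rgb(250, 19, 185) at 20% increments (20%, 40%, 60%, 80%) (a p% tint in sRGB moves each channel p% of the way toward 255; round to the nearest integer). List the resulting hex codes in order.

#FB42C7, #FC71D5, #FDA1E3, #FED0F1

20%: (250 + 1 = 251→251, 19 + 47.2 = 66.2→66, 185 + 14 = 199→199) → #FB42C7
40%: (250 + 2 = 252→252, 19 + 94.4 = 113.4→113, 185 + 28 = 213→213) → #FC71D5
60%: (250 + 3 = 253→253, 19 + 141.6 = 160.6→161, 185 + 42 = 227→227) → #FDA1E3
80%: (250 + 4 = 254→254, 19 + 188.8 = 207.8→208, 185 + 56 = 241→241) → #FED0F1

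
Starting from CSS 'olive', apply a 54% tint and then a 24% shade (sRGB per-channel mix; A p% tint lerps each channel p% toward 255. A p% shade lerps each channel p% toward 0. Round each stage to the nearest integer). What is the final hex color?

#969669

CSS olive is rgb(128, 128, 0).
Per channel, c → c + 0.54(255 − c):
  R: 128 + 0.54×(255−128) = 128 + 68.58 = 196.58 → 197
  G: 128 + 0.54×(255−128) = 128 + 68.58 = 196.58 → 197
  B: 0 + 0.54×(255−0) = 0 + 137.7 = 137.7 → 138
After the tint: rgb(197, 197, 138) = #C5C58A.
A 24% shade moves each channel 24% toward 0:
  R: 197 + 0.24×(0−197) = 197 − 47.28 = 149.72 → 150
  G: 197 + 0.24×(0−197) = 197 − 47.28 = 149.72 → 150
  B: 138 + 0.24×(0−138) = 138 − 33.12 = 104.88 → 105
rgb(150, 150, 105) = #969669.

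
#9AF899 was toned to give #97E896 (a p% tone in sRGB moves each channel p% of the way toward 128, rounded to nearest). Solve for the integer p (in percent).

#9AF899 is rgb(154, 248, 153); #97E896 is rgb(151, 232, 150).
On the G channel (widest range): 232 ≈ 248 + (p/100)(128 − 248), so p ≈ 100×(232 − 248)/(128 − 248) = -1600/-120 = 13.33.
p = 13 reproduces all three channels after rounding.

13%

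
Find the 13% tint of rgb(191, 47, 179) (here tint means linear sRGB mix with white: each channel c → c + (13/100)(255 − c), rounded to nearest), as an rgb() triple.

rgb(199, 74, 189)

A 13% tint moves each channel 13% toward 255:
  R: 191 + 0.13×(255−191) = 191 + 8.32 = 199.32 → 199
  G: 47 + 0.13×(255−47) = 47 + 27.04 = 74.04 → 74
  B: 179 + 0.13×(255−179) = 179 + 9.88 = 188.88 → 189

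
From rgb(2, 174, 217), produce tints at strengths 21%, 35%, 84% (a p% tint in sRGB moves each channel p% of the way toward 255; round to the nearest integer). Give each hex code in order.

#37bfe1, #5bcae6, #d7f2f9

21%: (2 + 53.13 = 55.13→55, 174 + 17.01 = 191.01→191, 217 + 7.98 = 224.98→225) → #37bfe1
35%: (2 + 88.55 = 90.55→91, 174 + 28.35 = 202.35→202, 217 + 13.3 = 230.3→230) → #5bcae6
84%: (2 + 212.52 = 214.52→215, 174 + 68.04 = 242.04→242, 217 + 31.92 = 248.92→249) → #d7f2f9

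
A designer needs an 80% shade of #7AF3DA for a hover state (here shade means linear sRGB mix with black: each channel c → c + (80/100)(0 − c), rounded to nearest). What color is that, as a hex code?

#18312C

#7AF3DA is rgb(122, 243, 218).
Per channel, c → c + 0.8(0 − c):
  R: 122 + 0.8×(0−122) = 122 − 97.6 = 24.4 → 24
  G: 243 + 0.8×(0−243) = 243 − 194.4 = 48.6 → 49
  B: 218 + 0.8×(0−218) = 218 − 174.4 = 43.6 → 44
rgb(24, 49, 44) = #18312C.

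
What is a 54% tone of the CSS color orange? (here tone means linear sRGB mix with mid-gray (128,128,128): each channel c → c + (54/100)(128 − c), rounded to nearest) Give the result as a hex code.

CSS orange is rgb(255, 165, 0).
A 54% tone moves each channel 54% toward 128:
  R: 255 − 68.58 = 186.42 → 186
  G: 165 + 0.54×(128−165) = 165 − 19.98 = 145.02 → 145
  B: 0 + 0.54×(128−0) = 0 + 69.12 = 69.12 → 69
rgb(186, 145, 69) = #ba9145.

#ba9145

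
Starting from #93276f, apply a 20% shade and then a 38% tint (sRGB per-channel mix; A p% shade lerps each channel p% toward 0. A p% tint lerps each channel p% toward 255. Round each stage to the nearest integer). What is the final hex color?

#93276f is rgb(147, 39, 111).
A 20% shade moves each channel 20% toward 0:
  R: 147 + 0.2×(0−147) = 147 − 29.4 = 117.6 → 118
  G: 39 + 0.2×(0−39) = 39 − 7.8 = 31.2 → 31
  B: 111 + 0.2×(0−111) = 111 − 22.2 = 88.8 → 89
After the shade: rgb(118, 31, 89) = #761f59.
Per channel, c → c + 0.38(255 − c):
  R: 118 + 0.38×(255−118) = 118 + 52.06 = 170.06 → 170
  G: 31 + 85.12 = 116.12 → 116
  B: 89 + 63.08 = 152.08 → 152
rgb(170, 116, 152) = #aa7498.

#aa7498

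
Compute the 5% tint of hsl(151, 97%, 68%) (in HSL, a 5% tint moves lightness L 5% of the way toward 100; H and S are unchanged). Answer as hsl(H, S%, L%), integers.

L moves 5% from 68 toward 100: 68 + 1.6 = 69.6 → 70.
H and S are unchanged.

hsl(151, 97%, 70%)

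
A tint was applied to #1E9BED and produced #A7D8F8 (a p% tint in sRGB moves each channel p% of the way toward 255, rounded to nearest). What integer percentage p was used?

#1E9BED is rgb(30, 155, 237); #A7D8F8 is rgb(167, 216, 248).
On the R channel (widest range): 167 ≈ 30 + (p/100)(255 − 30), so p ≈ 100×(167 − 30)/(255 − 30) = 13700/225 = 60.89.
p = 61 reproduces all three channels after rounding.

61%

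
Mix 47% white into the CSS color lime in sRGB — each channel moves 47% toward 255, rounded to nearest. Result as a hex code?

#78FF78

CSS lime is rgb(0, 255, 0).
Per channel, c → c + 0.47(255 − c):
  R: 0 + 119.85 = 119.85 → 120
  G: 255 + 0.47×(255−255) = 255 + 0 = 255 → 255
  B: 0 + 0.47×(255−0) = 0 + 119.85 = 119.85 → 120
rgb(120, 255, 120) = #78FF78.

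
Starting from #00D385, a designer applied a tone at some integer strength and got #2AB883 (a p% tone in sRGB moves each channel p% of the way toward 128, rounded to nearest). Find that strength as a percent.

#00D385 is rgb(0, 211, 133); #2AB883 is rgb(42, 184, 131).
On the R channel (widest range): 42 ≈ 0 + (p/100)(128 − 0), so p ≈ 100×(42 − 0)/(128 − 0) = 4200/128 = 32.81.
p = 33 reproduces all three channels after rounding.

33%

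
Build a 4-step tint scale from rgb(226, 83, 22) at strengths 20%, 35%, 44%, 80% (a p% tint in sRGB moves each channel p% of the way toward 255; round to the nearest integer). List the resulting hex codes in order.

20%: (226 + 5.8 = 231.8→232, 83 + 34.4 = 117.4→117, 22 + 46.6 = 68.6→69) → #e87545
35%: (226 + 10.15 = 236.15→236, 83 + 60.2 = 143.2→143, 22 + 81.55 = 103.55→104) → #ec8f68
44%: (226 + 12.76 = 238.76→239, 83 + 75.68 = 158.68→159, 22 + 102.52 = 124.52→125) → #ef9f7d
80%: (226 + 23.2 = 249.2→249, 83 + 137.6 = 220.6→221, 22 + 186.4 = 208.4→208) → #f9ddd0

#e87545, #ec8f68, #ef9f7d, #f9ddd0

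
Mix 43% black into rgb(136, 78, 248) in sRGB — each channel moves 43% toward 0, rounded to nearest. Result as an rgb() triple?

Per channel, c → c + 0.43(0 − c):
  R: 136 + 0.43×(0−136) = 136 − 58.48 = 77.52 → 78
  G: 78 + 0.43×(0−78) = 78 − 33.54 = 44.46 → 44
  B: 248 − 106.64 = 141.36 → 141

rgb(78, 44, 141)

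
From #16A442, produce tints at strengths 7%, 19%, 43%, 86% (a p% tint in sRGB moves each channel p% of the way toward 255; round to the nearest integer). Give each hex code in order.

#26AA4F, #42B566, #7ACB93, #DEF2E5

#16A442 is rgb(22, 164, 66).
7%: (22 + 16.31 = 38.31→38, 164 + 6.37 = 170.37→170, 66 + 13.23 = 79.23→79) → #26AA4F
19%: (22 + 44.27 = 66.27→66, 164 + 17.29 = 181.29→181, 66 + 35.91 = 101.91→102) → #42B566
43%: (22 + 100.19 = 122.19→122, 164 + 39.13 = 203.13→203, 66 + 81.27 = 147.27→147) → #7ACB93
86%: (22 + 200.38 = 222.38→222, 164 + 78.26 = 242.26→242, 66 + 162.54 = 228.54→229) → #DEF2E5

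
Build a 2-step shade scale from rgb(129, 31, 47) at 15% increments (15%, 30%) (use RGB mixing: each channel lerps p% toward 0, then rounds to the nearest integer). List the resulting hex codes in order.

15%: (129 − 19.35 = 109.65→110, 31 − 4.65 = 26.35→26, 47 − 7.05 = 39.95→40) → #6E1A28
30%: (129 − 38.7 = 90.3→90, 31 − 9.3 = 21.7→22, 47 − 14.1 = 32.9→33) → #5A1621

#6E1A28, #5A1621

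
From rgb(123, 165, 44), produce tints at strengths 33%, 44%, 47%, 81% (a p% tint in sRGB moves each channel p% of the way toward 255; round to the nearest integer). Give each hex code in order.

#A7C372, #B5CD89, #B9CF8F, #E6EED7

33%: (123 + 43.56 = 166.56→167, 165 + 29.7 = 194.7→195, 44 + 69.63 = 113.63→114) → #A7C372
44%: (123 + 58.08 = 181.08→181, 165 + 39.6 = 204.6→205, 44 + 92.84 = 136.84→137) → #B5CD89
47%: (123 + 62.04 = 185.04→185, 165 + 42.3 = 207.3→207, 44 + 99.17 = 143.17→143) → #B9CF8F
81%: (123 + 106.92 = 229.92→230, 165 + 72.9 = 237.9→238, 44 + 170.91 = 214.91→215) → #E6EED7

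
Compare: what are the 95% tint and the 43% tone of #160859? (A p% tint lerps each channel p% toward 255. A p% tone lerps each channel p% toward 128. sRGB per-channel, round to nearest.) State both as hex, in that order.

#160859 is rgb(22, 8, 89).
95% tint:
  R: 22 + 0.95×(255−22) = 22 + 221.35 = 243.35 → 243
  G: 8 + 0.95×(255−8) = 8 + 234.65 = 242.65 → 243
  B: 89 + 0.95×(255−89) = 89 + 157.7 = 246.7 → 247
  → #f3f3f7
43% tone:
  R: 22 + 45.58 = 67.58 → 68
  G: 8 + 0.43×(128−8) = 8 + 51.6 = 59.6 → 60
  B: 89 + 0.43×(128−89) = 89 + 16.77 = 105.77 → 106
  → #443c6a

#f3f3f7, #443c6a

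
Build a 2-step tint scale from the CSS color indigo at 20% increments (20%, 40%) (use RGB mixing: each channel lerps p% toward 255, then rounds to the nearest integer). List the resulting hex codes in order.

#6F339B, #9366B4

CSS indigo is rgb(75, 0, 130).
20%: (75 + 36 = 111→111, 0 + 51 = 51→51, 130 + 25 = 155→155) → #6F339B
40%: (75 + 72 = 147→147, 0 + 102 = 102→102, 130 + 50 = 180→180) → #9366B4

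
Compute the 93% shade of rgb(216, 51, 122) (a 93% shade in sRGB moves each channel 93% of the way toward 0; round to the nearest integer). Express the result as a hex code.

#0f0409

Per channel, c → c + 0.93(0 − c):
  R: 216 + 0.93×(0−216) = 216 − 200.88 = 15.12 → 15
  G: 51 + 0.93×(0−51) = 51 − 47.43 = 3.57 → 4
  B: 122 + 0.93×(0−122) = 122 − 113.46 = 8.54 → 9
rgb(15, 4, 9) = #0f0409.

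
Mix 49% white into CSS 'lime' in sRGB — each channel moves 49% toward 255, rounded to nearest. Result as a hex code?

CSS lime is rgb(0, 255, 0).
Lerp each channel 49% toward 255:
  R: 0 + 0.49×(255−0) = 0 + 124.95 = 124.95 → 125
  G: 255 + 0.49×(255−255) = 255 + 0 = 255 → 255
  B: 0 + 0.49×(255−0) = 0 + 124.95 = 124.95 → 125
rgb(125, 255, 125) = #7DFF7D.

#7DFF7D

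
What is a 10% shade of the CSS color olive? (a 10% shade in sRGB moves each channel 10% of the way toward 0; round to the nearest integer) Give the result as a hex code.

#737300

CSS olive is rgb(128, 128, 0).
A 10% shade moves each channel 10% toward 0:
  R: 128 + 0.1×(0−128) = 128 − 12.8 = 115.2 → 115
  G: 128 + 0.1×(0−128) = 128 − 12.8 = 115.2 → 115
  B: 0 + 0.1×(0−0) = 0 + 0 = 0 → 0
rgb(115, 115, 0) = #737300.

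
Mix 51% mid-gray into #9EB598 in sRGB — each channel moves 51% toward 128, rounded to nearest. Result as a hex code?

#8F9A8C

#9EB598 is rgb(158, 181, 152).
A 51% tone moves each channel 51% toward 128:
  R: 158 − 15.3 = 142.7 → 143
  G: 181 − 27.03 = 153.97 → 154
  B: 152 − 12.24 = 139.76 → 140
rgb(143, 154, 140) = #8F9A8C.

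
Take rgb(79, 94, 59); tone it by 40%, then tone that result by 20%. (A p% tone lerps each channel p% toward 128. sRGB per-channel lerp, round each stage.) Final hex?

Per channel, c → c + 0.4(128 − c):
  R: 79 + 0.4×(128−79) = 79 + 19.6 = 98.6 → 99
  G: 94 + 0.4×(128−94) = 94 + 13.6 = 107.6 → 108
  B: 59 + 27.6 = 86.6 → 87
After the tone: rgb(99, 108, 87) = #636C57.
Lerp each channel 20% toward 128:
  R: 99 + 0.2×(128−99) = 99 + 5.8 = 104.8 → 105
  G: 108 + 0.2×(128−108) = 108 + 4 = 112 → 112
  B: 87 + 8.2 = 95.2 → 95
rgb(105, 112, 95) = #69705F.

#69705F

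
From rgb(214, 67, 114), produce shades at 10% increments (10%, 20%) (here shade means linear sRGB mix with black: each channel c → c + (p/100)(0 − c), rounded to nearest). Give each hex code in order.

#C13C67, #AB365B

10%: (214 − 21.4 = 192.6→193, 67 − 6.7 = 60.3→60, 114 − 11.4 = 102.6→103) → #C13C67
20%: (214 − 42.8 = 171.2→171, 67 − 13.4 = 53.6→54, 114 − 22.8 = 91.2→91) → #AB365B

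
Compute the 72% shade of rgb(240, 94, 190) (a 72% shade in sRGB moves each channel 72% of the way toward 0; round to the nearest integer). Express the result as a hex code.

Per channel, c → c + 0.72(0 − c):
  R: 240 + 0.72×(0−240) = 240 − 172.8 = 67.2 → 67
  G: 94 + 0.72×(0−94) = 94 − 67.68 = 26.32 → 26
  B: 190 − 136.8 = 53.2 → 53
rgb(67, 26, 53) = #431a35.

#431a35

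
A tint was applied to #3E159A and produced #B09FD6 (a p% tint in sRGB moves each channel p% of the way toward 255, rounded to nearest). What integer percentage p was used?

59%

#3E159A is rgb(62, 21, 154); #B09FD6 is rgb(176, 159, 214).
On the G channel (widest range): 159 ≈ 21 + (p/100)(255 − 21), so p ≈ 100×(159 − 21)/(255 − 21) = 13800/234 = 58.97.
p = 59 reproduces all three channels after rounding.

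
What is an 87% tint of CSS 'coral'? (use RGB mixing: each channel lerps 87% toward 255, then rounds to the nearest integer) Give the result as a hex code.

CSS coral is rgb(255, 127, 80).
Per channel, c → c + 0.87(255 − c):
  R: 255 + 0.87×(255−255) = 255 + 0 = 255 → 255
  G: 127 + 111.36 = 238.36 → 238
  B: 80 + 0.87×(255−80) = 80 + 152.25 = 232.25 → 232
rgb(255, 238, 232) = #ffeee8.

#ffeee8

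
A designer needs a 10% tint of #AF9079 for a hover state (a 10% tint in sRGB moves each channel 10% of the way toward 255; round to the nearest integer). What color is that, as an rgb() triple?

rgb(183, 155, 134)

#AF9079 is rgb(175, 144, 121).
Lerp each channel 10% toward 255:
  R: 175 + 0.1×(255−175) = 175 + 8 = 183 → 183
  G: 144 + 0.1×(255−144) = 144 + 11.1 = 155.1 → 155
  B: 121 + 0.1×(255−121) = 121 + 13.4 = 134.4 → 134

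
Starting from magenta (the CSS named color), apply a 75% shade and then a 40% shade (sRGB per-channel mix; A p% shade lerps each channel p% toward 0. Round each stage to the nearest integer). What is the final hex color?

CSS magenta is rgb(255, 0, 255).
Lerp each channel 75% toward 0:
  R: 255 + 0.75×(0−255) = 255 − 191.25 = 63.75 → 64
  G: 0 + 0.75×(0−0) = 0 + 0 = 0 → 0
  B: 255 + 0.75×(0−255) = 255 − 191.25 = 63.75 → 64
After the shade: rgb(64, 0, 64) = #400040.
Per channel, c → c + 0.4(0 − c):
  R: 64 + 0.4×(0−64) = 64 − 25.6 = 38.4 → 38
  G: 0 + 0.4×(0−0) = 0 + 0 = 0 → 0
  B: 64 + 0.4×(0−64) = 64 − 25.6 = 38.4 → 38
rgb(38, 0, 38) = #260026.

#260026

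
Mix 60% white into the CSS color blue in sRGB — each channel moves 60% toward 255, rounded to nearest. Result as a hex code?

CSS blue is rgb(0, 0, 255).
A 60% tint moves each channel 60% toward 255:
  R: 0 + 153 = 153 → 153
  G: 0 + 153 = 153 → 153
  B: 255 + 0 = 255 → 255
rgb(153, 153, 255) = #9999FF.

#9999FF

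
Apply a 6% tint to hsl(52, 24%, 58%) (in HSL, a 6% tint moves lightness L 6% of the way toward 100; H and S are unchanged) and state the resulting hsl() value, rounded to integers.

L moves 6% from 58 toward 100: 58 + 2.52 = 60.52 → 61.
H and S are unchanged.

hsl(52, 24%, 61%)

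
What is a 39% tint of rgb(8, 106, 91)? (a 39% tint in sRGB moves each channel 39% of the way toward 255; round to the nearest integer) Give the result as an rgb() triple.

rgb(104, 164, 155)

Per channel, c → c + 0.39(255 − c):
  R: 8 + 0.39×(255−8) = 8 + 96.33 = 104.33 → 104
  G: 106 + 58.11 = 164.11 → 164
  B: 91 + 63.96 = 154.96 → 155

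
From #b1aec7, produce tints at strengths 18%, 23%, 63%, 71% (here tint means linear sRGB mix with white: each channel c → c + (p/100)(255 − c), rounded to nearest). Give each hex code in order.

#b1aec7 is rgb(177, 174, 199).
18%: (177 + 14.04 = 191.04→191, 174 + 14.58 = 188.58→189, 199 + 10.08 = 209.08→209) → #bfbdd1
23%: (177 + 17.94 = 194.94→195, 174 + 18.63 = 192.63→193, 199 + 12.88 = 211.88→212) → #c3c1d4
63%: (177 + 49.14 = 226.14→226, 174 + 51.03 = 225.03→225, 199 + 35.28 = 234.28→234) → #e2e1ea
71%: (177 + 55.38 = 232.38→232, 174 + 57.51 = 231.51→232, 199 + 39.76 = 238.76→239) → #e8e8ef

#bfbdd1, #c3c1d4, #e2e1ea, #e8e8ef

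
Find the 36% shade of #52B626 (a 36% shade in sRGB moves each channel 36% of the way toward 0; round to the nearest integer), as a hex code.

#52B626 is rgb(82, 182, 38).
Per channel, c → c + 0.36(0 − c):
  R: 82 + 0.36×(0−82) = 82 − 29.52 = 52.48 → 52
  G: 182 − 65.52 = 116.48 → 116
  B: 38 − 13.68 = 24.32 → 24
rgb(52, 116, 24) = #347418.

#347418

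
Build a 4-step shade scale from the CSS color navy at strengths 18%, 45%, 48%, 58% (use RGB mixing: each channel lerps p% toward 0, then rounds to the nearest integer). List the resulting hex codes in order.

CSS navy is rgb(0, 0, 128).
18%: (0→0, 0→0, 128 − 23.04 = 104.96→105) → #000069
45%: (0→0, 0→0, 128 − 57.6 = 70.4→70) → #000046
48%: (0→0, 0→0, 128 − 61.44 = 66.56→67) → #000043
58%: (0→0, 0→0, 128 − 74.24 = 53.76→54) → #000036

#000069, #000046, #000043, #000036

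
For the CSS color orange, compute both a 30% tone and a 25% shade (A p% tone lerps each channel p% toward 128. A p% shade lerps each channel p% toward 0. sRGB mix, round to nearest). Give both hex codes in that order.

CSS orange is rgb(255, 165, 0).
30% tone:
  R: 255 + 0.3×(128−255) = 255 − 38.1 = 216.9 → 217
  G: 165 + 0.3×(128−165) = 165 − 11.1 = 153.9 → 154
  B: 0 + 38.4 = 38.4 → 38
  → #D99A26
25% shade:
  R: 255 + 0.25×(0−255) = 255 − 63.75 = 191.25 → 191
  G: 165 − 41.25 = 123.75 → 124
  B: 0 + 0 = 0 → 0
  → #BF7C00

#D99A26, #BF7C00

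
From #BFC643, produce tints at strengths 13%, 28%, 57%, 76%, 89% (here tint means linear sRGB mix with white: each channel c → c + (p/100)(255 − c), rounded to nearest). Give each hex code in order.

#C7CD5B, #D1D678, #E3E6AE, #F0F1D2, #F8F9EA

#BFC643 is rgb(191, 198, 67).
13%: (191 + 8.32 = 199.32→199, 198 + 7.41 = 205.41→205, 67 + 24.44 = 91.44→91) → #C7CD5B
28%: (191 + 17.92 = 208.92→209, 198 + 15.96 = 213.96→214, 67 + 52.64 = 119.64→120) → #D1D678
57%: (191 + 36.48 = 227.48→227, 198 + 32.49 = 230.49→230, 67 + 107.16 = 174.16→174) → #E3E6AE
76%: (191 + 48.64 = 239.64→240, 198 + 43.32 = 241.32→241, 67 + 142.88 = 209.88→210) → #F0F1D2
89%: (191 + 56.96 = 247.96→248, 198 + 50.73 = 248.73→249, 67 + 167.32 = 234.32→234) → #F8F9EA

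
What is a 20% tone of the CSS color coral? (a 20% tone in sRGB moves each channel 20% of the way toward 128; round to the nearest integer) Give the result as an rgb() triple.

CSS coral is rgb(255, 127, 80).
Lerp each channel 20% toward 128:
  R: 255 + 0.2×(128−255) = 255 − 25.4 = 229.6 → 230
  G: 127 + 0.2 = 127.2 → 127
  B: 80 + 0.2×(128−80) = 80 + 9.6 = 89.6 → 90

rgb(230, 127, 90)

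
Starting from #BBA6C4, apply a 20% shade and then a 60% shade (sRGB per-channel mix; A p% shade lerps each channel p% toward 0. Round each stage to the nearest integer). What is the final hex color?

#BBA6C4 is rgb(187, 166, 196).
Per channel, c → c + 0.2(0 − c):
  R: 187 − 37.4 = 149.6 → 150
  G: 166 − 33.2 = 132.8 → 133
  B: 196 − 39.2 = 156.8 → 157
After the shade: rgb(150, 133, 157) = #96859D.
Lerp each channel 60% toward 0:
  R: 150 + 0.6×(0−150) = 150 − 90 = 60 → 60
  G: 133 + 0.6×(0−133) = 133 − 79.8 = 53.2 → 53
  B: 157 − 94.2 = 62.8 → 63
rgb(60, 53, 63) = #3C353F.

#3C353F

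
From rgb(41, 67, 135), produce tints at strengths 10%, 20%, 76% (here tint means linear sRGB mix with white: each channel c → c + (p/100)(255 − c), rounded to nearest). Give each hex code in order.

#3E5693, #54699F, #CCD2E2

10%: (41 + 21.4 = 62.4→62, 67 + 18.8 = 85.8→86, 135 + 12 = 147→147) → #3E5693
20%: (41 + 42.8 = 83.8→84, 67 + 37.6 = 104.6→105, 135 + 24 = 159→159) → #54699F
76%: (41 + 162.64 = 203.64→204, 67 + 142.88 = 209.88→210, 135 + 91.2 = 226.2→226) → #CCD2E2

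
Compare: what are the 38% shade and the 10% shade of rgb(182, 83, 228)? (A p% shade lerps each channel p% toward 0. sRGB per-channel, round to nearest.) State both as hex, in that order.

38% shade:
  R: 182 + 0.38×(0−182) = 182 − 69.16 = 112.84 → 113
  G: 83 + 0.38×(0−83) = 83 − 31.54 = 51.46 → 51
  B: 228 + 0.38×(0−228) = 228 − 86.64 = 141.36 → 141
  → #71338d
10% shade:
  R: 182 + 0.1×(0−182) = 182 − 18.2 = 163.8 → 164
  G: 83 − 8.3 = 74.7 → 75
  B: 228 + 0.1×(0−228) = 228 − 22.8 = 205.2 → 205
  → #a44bcd

#71338d, #a44bcd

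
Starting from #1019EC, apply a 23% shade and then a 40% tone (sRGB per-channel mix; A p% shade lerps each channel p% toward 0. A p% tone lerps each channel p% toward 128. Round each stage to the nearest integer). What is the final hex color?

#3A3FA0

#1019EC is rgb(16, 25, 236).
Per channel, c → c + 0.23(0 − c):
  R: 16 − 3.68 = 12.32 → 12
  G: 25 + 0.23×(0−25) = 25 − 5.75 = 19.25 → 19
  B: 236 + 0.23×(0−236) = 236 − 54.28 = 181.72 → 182
After the shade: rgb(12, 19, 182) = #0C13B6.
Lerp each channel 40% toward 128:
  R: 12 + 0.4×(128−12) = 12 + 46.4 = 58.4 → 58
  G: 19 + 43.6 = 62.6 → 63
  B: 182 − 21.6 = 160.4 → 160
rgb(58, 63, 160) = #3A3FA0.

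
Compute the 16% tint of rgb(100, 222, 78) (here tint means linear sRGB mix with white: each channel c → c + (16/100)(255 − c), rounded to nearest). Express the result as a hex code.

Per channel, c → c + 0.16(255 − c):
  R: 100 + 24.8 = 124.8 → 125
  G: 222 + 0.16×(255−222) = 222 + 5.28 = 227.28 → 227
  B: 78 + 28.32 = 106.32 → 106
rgb(125, 227, 106) = #7DE36A.

#7DE36A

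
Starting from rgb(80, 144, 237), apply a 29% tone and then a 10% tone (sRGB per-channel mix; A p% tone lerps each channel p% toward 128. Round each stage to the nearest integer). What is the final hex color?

Lerp each channel 29% toward 128:
  R: 80 + 13.92 = 93.92 → 94
  G: 144 + 0.29×(128−144) = 144 − 4.64 = 139.36 → 139
  B: 237 + 0.29×(128−237) = 237 − 31.61 = 205.39 → 205
After the tone: rgb(94, 139, 205) = #5E8BCD.
Lerp each channel 10% toward 128:
  R: 94 + 0.1×(128−94) = 94 + 3.4 = 97.4 → 97
  G: 139 + 0.1×(128−139) = 139 − 1.1 = 137.9 → 138
  B: 205 − 7.7 = 197.3 → 197
rgb(97, 138, 197) = #618AC5.

#618AC5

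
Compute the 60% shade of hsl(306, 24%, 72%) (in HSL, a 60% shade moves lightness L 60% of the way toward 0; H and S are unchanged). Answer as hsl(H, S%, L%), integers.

hsl(306, 24%, 29%)

L moves 60% from 72 toward 0: 72 − 43.2 = 28.8 → 29.
H and S are unchanged.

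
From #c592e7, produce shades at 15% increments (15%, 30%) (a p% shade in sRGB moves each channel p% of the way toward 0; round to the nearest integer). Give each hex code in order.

#c592e7 is rgb(197, 146, 231).
15%: (197 − 29.55 = 167.45→167, 146 − 21.9 = 124.1→124, 231 − 34.65 = 196.35→196) → #a77cc4
30%: (197 − 59.1 = 137.9→138, 146 − 43.8 = 102.2→102, 231 − 69.3 = 161.7→162) → #8a66a2

#a77cc4, #8a66a2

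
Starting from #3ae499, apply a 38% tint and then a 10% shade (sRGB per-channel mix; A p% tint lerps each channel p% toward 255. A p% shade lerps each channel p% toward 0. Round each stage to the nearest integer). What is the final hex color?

#3ae499 is rgb(58, 228, 153).
Per channel, c → c + 0.38(255 − c):
  R: 58 + 0.38×(255−58) = 58 + 74.86 = 132.86 → 133
  G: 228 + 0.38×(255−228) = 228 + 10.26 = 238.26 → 238
  B: 153 + 0.38×(255−153) = 153 + 38.76 = 191.76 → 192
After the tint: rgb(133, 238, 192) = #85eec0.
Per channel, c → c + 0.1(0 − c):
  R: 133 + 0.1×(0−133) = 133 − 13.3 = 119.7 → 120
  G: 238 − 23.8 = 214.2 → 214
  B: 192 + 0.1×(0−192) = 192 − 19.2 = 172.8 → 173
rgb(120, 214, 173) = #78d6ad.

#78d6ad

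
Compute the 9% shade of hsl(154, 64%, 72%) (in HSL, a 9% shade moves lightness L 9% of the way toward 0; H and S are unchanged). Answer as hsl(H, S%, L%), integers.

hsl(154, 64%, 66%)

L moves 9% from 72 toward 0: 72 − 6.48 = 65.52 → 66.
H and S are unchanged.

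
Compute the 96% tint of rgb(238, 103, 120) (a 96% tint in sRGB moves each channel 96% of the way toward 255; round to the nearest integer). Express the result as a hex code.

A 96% tint moves each channel 96% toward 255:
  R: 238 + 16.32 = 254.32 → 254
  G: 103 + 145.92 = 248.92 → 249
  B: 120 + 0.96×(255−120) = 120 + 129.6 = 249.6 → 250
rgb(254, 249, 250) = #FEF9FA.

#FEF9FA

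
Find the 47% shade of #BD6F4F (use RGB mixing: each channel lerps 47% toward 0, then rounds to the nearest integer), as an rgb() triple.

#BD6F4F is rgb(189, 111, 79).
Lerp each channel 47% toward 0:
  R: 189 − 88.83 = 100.17 → 100
  G: 111 + 0.47×(0−111) = 111 − 52.17 = 58.83 → 59
  B: 79 + 0.47×(0−79) = 79 − 37.13 = 41.87 → 42

rgb(100, 59, 42)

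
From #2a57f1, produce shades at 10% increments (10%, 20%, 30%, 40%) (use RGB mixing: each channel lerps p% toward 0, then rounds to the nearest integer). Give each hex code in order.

#2a57f1 is rgb(42, 87, 241).
10%: (42 − 4.2 = 37.8→38, 87 − 8.7 = 78.3→78, 241 − 24.1 = 216.9→217) → #264ed9
20%: (42 − 8.4 = 33.6→34, 87 − 17.4 = 69.6→70, 241 − 48.2 = 192.8→193) → #2246c1
30%: (42 − 12.6 = 29.4→29, 87 − 26.1 = 60.9→61, 241 − 72.3 = 168.7→169) → #1d3da9
40%: (42 − 16.8 = 25.2→25, 87 − 34.8 = 52.2→52, 241 − 96.4 = 144.6→145) → #193491

#264ed9, #2246c1, #1d3da9, #193491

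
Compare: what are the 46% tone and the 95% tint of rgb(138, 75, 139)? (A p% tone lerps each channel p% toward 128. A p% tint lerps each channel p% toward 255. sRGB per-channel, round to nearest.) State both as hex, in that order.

46% tone:
  R: 138 + 0.46×(128−138) = 138 − 4.6 = 133.4 → 133
  G: 75 + 24.38 = 99.38 → 99
  B: 139 − 5.06 = 133.94 → 134
  → #856386
95% tint:
  R: 138 + 0.95×(255−138) = 138 + 111.15 = 249.15 → 249
  G: 75 + 171 = 246 → 246
  B: 139 + 0.95×(255−139) = 139 + 110.2 = 249.2 → 249
  → #F9F6F9

#856386, #F9F6F9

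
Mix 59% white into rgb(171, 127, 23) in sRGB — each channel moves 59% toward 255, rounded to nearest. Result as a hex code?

A 59% tint moves each channel 59% toward 255:
  R: 171 + 49.56 = 220.56 → 221
  G: 127 + 0.59×(255−127) = 127 + 75.52 = 202.52 → 203
  B: 23 + 0.59×(255−23) = 23 + 136.88 = 159.88 → 160
rgb(221, 203, 160) = #DDCBA0.

#DDCBA0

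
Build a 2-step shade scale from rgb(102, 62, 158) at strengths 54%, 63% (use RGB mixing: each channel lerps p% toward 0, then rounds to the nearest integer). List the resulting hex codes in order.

#2F1D49, #26173A

54%: (102 − 55.08 = 46.92→47, 62 − 33.48 = 28.52→29, 158 − 85.32 = 72.68→73) → #2F1D49
63%: (102 − 64.26 = 37.74→38, 62 − 39.06 = 22.94→23, 158 − 99.54 = 58.46→58) → #26173A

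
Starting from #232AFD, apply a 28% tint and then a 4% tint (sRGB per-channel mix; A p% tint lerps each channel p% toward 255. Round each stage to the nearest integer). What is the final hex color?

#232AFD is rgb(35, 42, 253).
A 28% tint moves each channel 28% toward 255:
  R: 35 + 0.28×(255−35) = 35 + 61.6 = 96.6 → 97
  G: 42 + 0.28×(255−42) = 42 + 59.64 = 101.64 → 102
  B: 253 + 0.28×(255−253) = 253 + 0.56 = 253.56 → 254
After the tint: rgb(97, 102, 254) = #6166FE.
A 4% tint moves each channel 4% toward 255:
  R: 97 + 6.32 = 103.32 → 103
  G: 102 + 6.12 = 108.12 → 108
  B: 254 + 0.04×(255−254) = 254 + 0.04 = 254.04 → 254
rgb(103, 108, 254) = #676CFE.

#676CFE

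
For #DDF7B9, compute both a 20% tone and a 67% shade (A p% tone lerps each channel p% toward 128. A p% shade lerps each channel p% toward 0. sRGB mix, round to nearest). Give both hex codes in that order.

#DDF7B9 is rgb(221, 247, 185).
20% tone:
  R: 221 − 18.6 = 202.4 → 202
  G: 247 + 0.2×(128−247) = 247 − 23.8 = 223.2 → 223
  B: 185 + 0.2×(128−185) = 185 − 11.4 = 173.6 → 174
  → #CADFAE
67% shade:
  R: 221 − 148.07 = 72.93 → 73
  G: 247 − 165.49 = 81.51 → 82
  B: 185 + 0.67×(0−185) = 185 − 123.95 = 61.05 → 61
  → #49523D

#CADFAE, #49523D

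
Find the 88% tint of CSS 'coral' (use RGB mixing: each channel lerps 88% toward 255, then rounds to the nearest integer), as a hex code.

#FFF0EA

CSS coral is rgb(255, 127, 80).
Per channel, c → c + 0.88(255 − c):
  R: 255 + 0 = 255 → 255
  G: 127 + 112.64 = 239.64 → 240
  B: 80 + 0.88×(255−80) = 80 + 154 = 234 → 234
rgb(255, 240, 234) = #FFF0EA.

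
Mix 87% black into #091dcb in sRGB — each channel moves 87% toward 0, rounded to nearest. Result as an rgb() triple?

#091dcb is rgb(9, 29, 203).
Per channel, c → c + 0.87(0 − c):
  R: 9 + 0.87×(0−9) = 9 − 7.83 = 1.17 → 1
  G: 29 + 0.87×(0−29) = 29 − 25.23 = 3.77 → 4
  B: 203 − 176.61 = 26.39 → 26

rgb(1, 4, 26)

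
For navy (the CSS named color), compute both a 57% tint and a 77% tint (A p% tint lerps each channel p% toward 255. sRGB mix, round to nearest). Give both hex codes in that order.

CSS navy is rgb(0, 0, 128).
57% tint:
  R: 0 + 0.57×(255−0) = 0 + 145.35 = 145.35 → 145
  G: 0 + 0.57×(255−0) = 0 + 145.35 = 145.35 → 145
  B: 128 + 72.39 = 200.39 → 200
  → #9191C8
77% tint:
  R: 0 + 196.35 = 196.35 → 196
  G: 0 + 0.77×(255−0) = 0 + 196.35 = 196.35 → 196
  B: 128 + 0.77×(255−128) = 128 + 97.79 = 225.79 → 226
  → #C4C4E2

#9191C8, #C4C4E2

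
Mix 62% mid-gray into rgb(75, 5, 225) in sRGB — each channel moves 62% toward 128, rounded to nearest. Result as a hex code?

Lerp each channel 62% toward 128:
  R: 75 + 32.86 = 107.86 → 108
  G: 5 + 0.62×(128−5) = 5 + 76.26 = 81.26 → 81
  B: 225 + 0.62×(128−225) = 225 − 60.14 = 164.86 → 165
rgb(108, 81, 165) = #6C51A5.

#6C51A5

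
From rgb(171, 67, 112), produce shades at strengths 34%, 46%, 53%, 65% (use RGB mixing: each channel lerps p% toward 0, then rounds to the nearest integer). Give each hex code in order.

#712C4A, #5C243C, #501F35, #3C1727

34%: (171 − 58.14 = 112.86→113, 67 − 22.78 = 44.22→44, 112 − 38.08 = 73.92→74) → #712C4A
46%: (171 − 78.66 = 92.34→92, 67 − 30.82 = 36.18→36, 112 − 51.52 = 60.48→60) → #5C243C
53%: (171 − 90.63 = 80.37→80, 67 − 35.51 = 31.49→31, 112 − 59.36 = 52.64→53) → #501F35
65%: (171 − 111.15 = 59.85→60, 67 − 43.55 = 23.45→23, 112 − 72.8 = 39.2→39) → #3C1727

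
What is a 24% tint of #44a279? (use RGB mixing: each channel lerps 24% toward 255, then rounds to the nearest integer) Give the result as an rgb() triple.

#44a279 is rgb(68, 162, 121).
A 24% tint moves each channel 24% toward 255:
  R: 68 + 0.24×(255−68) = 68 + 44.88 = 112.88 → 113
  G: 162 + 22.32 = 184.32 → 184
  B: 121 + 32.16 = 153.16 → 153

rgb(113, 184, 153)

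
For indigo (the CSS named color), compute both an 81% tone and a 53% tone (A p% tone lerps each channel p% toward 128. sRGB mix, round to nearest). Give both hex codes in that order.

#766880, #674481

CSS indigo is rgb(75, 0, 130).
81% tone:
  R: 75 + 42.93 = 117.93 → 118
  G: 0 + 0.81×(128−0) = 0 + 103.68 = 103.68 → 104
  B: 130 − 1.62 = 128.38 → 128
  → #766880
53% tone:
  R: 75 + 28.09 = 103.09 → 103
  G: 0 + 67.84 = 67.84 → 68
  B: 130 + 0.53×(128−130) = 130 − 1.06 = 128.94 → 129
  → #674481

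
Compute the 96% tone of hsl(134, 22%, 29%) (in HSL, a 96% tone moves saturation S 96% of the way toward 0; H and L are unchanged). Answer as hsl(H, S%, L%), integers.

hsl(134, 1%, 29%)

S moves 96% from 22 toward 0: 22 − 21.12 = 0.88 → 1.
H and L are unchanged.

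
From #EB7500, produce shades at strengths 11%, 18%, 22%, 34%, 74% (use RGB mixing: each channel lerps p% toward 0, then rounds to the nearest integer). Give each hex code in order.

#EB7500 is rgb(235, 117, 0).
11%: (235 − 25.85 = 209.15→209, 117 − 12.87 = 104.13→104, 0→0) → #D16800
18%: (235 − 42.3 = 192.7→193, 117 − 21.06 = 95.94→96, 0→0) → #C16000
22%: (235 − 51.7 = 183.3→183, 117 − 25.74 = 91.26→91, 0→0) → #B75B00
34%: (235 − 79.9 = 155.1→155, 117 − 39.78 = 77.22→77, 0→0) → #9B4D00
74%: (235 − 173.9 = 61.1→61, 117 − 86.58 = 30.42→30, 0→0) → #3D1E00

#D16800, #C16000, #B75B00, #9B4D00, #3D1E00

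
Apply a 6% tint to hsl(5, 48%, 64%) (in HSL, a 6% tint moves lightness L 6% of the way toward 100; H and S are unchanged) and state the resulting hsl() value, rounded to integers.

hsl(5, 48%, 66%)

L moves 6% from 64 toward 100: 64 + 2.16 = 66.16 → 66.
H and S are unchanged.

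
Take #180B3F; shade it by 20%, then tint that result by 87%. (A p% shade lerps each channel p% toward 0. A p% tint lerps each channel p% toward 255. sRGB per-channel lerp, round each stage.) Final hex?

#180B3F is rgb(24, 11, 63).
A 20% shade moves each channel 20% toward 0:
  R: 24 + 0.2×(0−24) = 24 − 4.8 = 19.2 → 19
  G: 11 − 2.2 = 8.8 → 9
  B: 63 + 0.2×(0−63) = 63 − 12.6 = 50.4 → 50
After the shade: rgb(19, 9, 50) = #130932.
Lerp each channel 87% toward 255:
  R: 19 + 205.32 = 224.32 → 224
  G: 9 + 0.87×(255−9) = 9 + 214.02 = 223.02 → 223
  B: 50 + 0.87×(255−50) = 50 + 178.35 = 228.35 → 228
rgb(224, 223, 228) = #E0DFE4.

#E0DFE4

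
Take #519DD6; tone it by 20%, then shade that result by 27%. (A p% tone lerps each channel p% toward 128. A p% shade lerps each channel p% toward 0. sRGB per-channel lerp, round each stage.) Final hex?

#519DD6 is rgb(81, 157, 214).
Per channel, c → c + 0.2(128 − c):
  R: 81 + 9.4 = 90.4 → 90
  G: 157 − 5.8 = 151.2 → 151
  B: 214 + 0.2×(128−214) = 214 − 17.2 = 196.8 → 197
After the tone: rgb(90, 151, 197) = #5A97C5.
Lerp each channel 27% toward 0:
  R: 90 + 0.27×(0−90) = 90 − 24.3 = 65.7 → 66
  G: 151 + 0.27×(0−151) = 151 − 40.77 = 110.23 → 110
  B: 197 + 0.27×(0−197) = 197 − 53.19 = 143.81 → 144
rgb(66, 110, 144) = #426E90.

#426E90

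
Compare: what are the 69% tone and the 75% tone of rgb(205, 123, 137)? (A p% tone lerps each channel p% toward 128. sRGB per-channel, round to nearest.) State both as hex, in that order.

#987E83, #937F82

69% tone:
  R: 205 − 53.13 = 151.87 → 152
  G: 123 + 0.69×(128−123) = 123 + 3.45 = 126.45 → 126
  B: 137 + 0.69×(128−137) = 137 − 6.21 = 130.79 → 131
  → #987E83
75% tone:
  R: 205 + 0.75×(128−205) = 205 − 57.75 = 147.25 → 147
  G: 123 + 0.75×(128−123) = 123 + 3.75 = 126.75 → 127
  B: 137 + 0.75×(128−137) = 137 − 6.75 = 130.25 → 130
  → #937F82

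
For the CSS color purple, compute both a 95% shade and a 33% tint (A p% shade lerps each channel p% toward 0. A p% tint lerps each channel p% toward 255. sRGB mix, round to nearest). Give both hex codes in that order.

CSS purple is rgb(128, 0, 128).
95% shade:
  R: 128 + 0.95×(0−128) = 128 − 121.6 = 6.4 → 6
  G: 0 + 0.95×(0−0) = 0 + 0 = 0 → 0
  B: 128 + 0.95×(0−128) = 128 − 121.6 = 6.4 → 6
  → #060006
33% tint:
  R: 128 + 41.91 = 169.91 → 170
  G: 0 + 0.33×(255−0) = 0 + 84.15 = 84.15 → 84
  B: 128 + 41.91 = 169.91 → 170
  → #AA54AA

#060006, #AA54AA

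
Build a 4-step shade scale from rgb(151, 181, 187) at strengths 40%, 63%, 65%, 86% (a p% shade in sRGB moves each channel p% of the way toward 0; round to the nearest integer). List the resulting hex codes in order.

40%: (151 − 60.4 = 90.6→91, 181 − 72.4 = 108.6→109, 187 − 74.8 = 112.2→112) → #5B6D70
63%: (151 − 95.13 = 55.87→56, 181 − 114.03 = 66.97→67, 187 − 117.81 = 69.19→69) → #384345
65%: (151 − 98.15 = 52.85→53, 181 − 117.65 = 63.35→63, 187 − 121.55 = 65.45→65) → #353F41
86%: (151 − 129.86 = 21.14→21, 181 − 155.66 = 25.34→25, 187 − 160.82 = 26.18→26) → #15191A

#5B6D70, #384345, #353F41, #15191A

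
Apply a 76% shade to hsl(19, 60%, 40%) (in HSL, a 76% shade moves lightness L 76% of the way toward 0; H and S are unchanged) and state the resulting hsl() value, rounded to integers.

hsl(19, 60%, 10%)

L moves 76% from 40 toward 0: 40 − 30.4 = 9.6 → 10.
H and S are unchanged.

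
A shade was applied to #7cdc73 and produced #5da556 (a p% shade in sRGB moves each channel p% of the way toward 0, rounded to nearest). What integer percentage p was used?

25%

#7cdc73 is rgb(124, 220, 115); #5da556 is rgb(93, 165, 86).
On the G channel (widest range): 165 ≈ 220 + (p/100)(0 − 220), so p ≈ 100×(165 − 220)/(0 − 220) = -5500/-220 = 25.00.
p = 25 reproduces all three channels after rounding.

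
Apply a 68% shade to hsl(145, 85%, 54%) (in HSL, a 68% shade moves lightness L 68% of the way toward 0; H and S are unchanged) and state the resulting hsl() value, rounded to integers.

L moves 68% from 54 toward 0: 54 − 36.72 = 17.28 → 17.
H and S are unchanged.

hsl(145, 85%, 17%)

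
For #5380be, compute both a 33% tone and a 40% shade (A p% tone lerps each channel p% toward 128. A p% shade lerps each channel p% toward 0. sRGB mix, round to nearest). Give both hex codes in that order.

#6280aa, #324d72

#5380be is rgb(83, 128, 190).
33% tone:
  R: 83 + 0.33×(128−83) = 83 + 14.85 = 97.85 → 98
  G: 128 + 0.33×(128−128) = 128 + 0 = 128 → 128
  B: 190 + 0.33×(128−190) = 190 − 20.46 = 169.54 → 170
  → #6280aa
40% shade:
  R: 83 + 0.4×(0−83) = 83 − 33.2 = 49.8 → 50
  G: 128 + 0.4×(0−128) = 128 − 51.2 = 76.8 → 77
  B: 190 + 0.4×(0−190) = 190 − 76 = 114 → 114
  → #324d72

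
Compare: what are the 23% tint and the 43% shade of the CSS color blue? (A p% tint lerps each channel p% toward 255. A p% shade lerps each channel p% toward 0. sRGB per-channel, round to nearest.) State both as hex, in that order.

#3b3bff, #000091

CSS blue is rgb(0, 0, 255).
23% tint:
  R: 0 + 58.65 = 58.65 → 59
  G: 0 + 0.23×(255−0) = 0 + 58.65 = 58.65 → 59
  B: 255 + 0.23×(255−255) = 255 + 0 = 255 → 255
  → #3b3bff
43% shade:
  R: 0 + 0 = 0 → 0
  G: 0 + 0 = 0 → 0
  B: 255 + 0.43×(0−255) = 255 − 109.65 = 145.35 → 145
  → #000091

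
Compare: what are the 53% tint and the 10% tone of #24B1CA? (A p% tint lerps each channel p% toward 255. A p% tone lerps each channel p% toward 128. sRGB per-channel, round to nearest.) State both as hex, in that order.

#24B1CA is rgb(36, 177, 202).
53% tint:
  R: 36 + 116.07 = 152.07 → 152
  G: 177 + 0.53×(255−177) = 177 + 41.34 = 218.34 → 218
  B: 202 + 28.09 = 230.09 → 230
  → #98DAE6
10% tone:
  R: 36 + 9.2 = 45.2 → 45
  G: 177 − 4.9 = 172.1 → 172
  B: 202 + 0.1×(128−202) = 202 − 7.4 = 194.6 → 195
  → #2DACC3

#98DAE6, #2DACC3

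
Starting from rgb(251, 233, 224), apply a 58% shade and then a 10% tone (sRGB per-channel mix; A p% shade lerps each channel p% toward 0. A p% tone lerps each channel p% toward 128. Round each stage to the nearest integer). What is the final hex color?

#6b6561

Lerp each channel 58% toward 0:
  R: 251 + 0.58×(0−251) = 251 − 145.58 = 105.42 → 105
  G: 233 + 0.58×(0−233) = 233 − 135.14 = 97.86 → 98
  B: 224 − 129.92 = 94.08 → 94
After the shade: rgb(105, 98, 94) = #69625e.
Per channel, c → c + 0.1(128 − c):
  R: 105 + 2.3 = 107.3 → 107
  G: 98 + 0.1×(128−98) = 98 + 3 = 101 → 101
  B: 94 + 3.4 = 97.4 → 97
rgb(107, 101, 97) = #6b6561.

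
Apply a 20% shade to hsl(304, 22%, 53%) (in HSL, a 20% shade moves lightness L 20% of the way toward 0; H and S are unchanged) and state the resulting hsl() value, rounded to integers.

hsl(304, 22%, 42%)

L moves 20% from 53 toward 0: 53 − 10.6 = 42.4 → 42.
H and S are unchanged.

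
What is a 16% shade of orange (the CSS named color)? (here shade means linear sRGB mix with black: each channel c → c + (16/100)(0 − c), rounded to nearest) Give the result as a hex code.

#d68b00

CSS orange is rgb(255, 165, 0).
Lerp each channel 16% toward 0:
  R: 255 + 0.16×(0−255) = 255 − 40.8 = 214.2 → 214
  G: 165 + 0.16×(0−165) = 165 − 26.4 = 138.6 → 139
  B: 0 + 0 = 0 → 0
rgb(214, 139, 0) = #d68b00.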